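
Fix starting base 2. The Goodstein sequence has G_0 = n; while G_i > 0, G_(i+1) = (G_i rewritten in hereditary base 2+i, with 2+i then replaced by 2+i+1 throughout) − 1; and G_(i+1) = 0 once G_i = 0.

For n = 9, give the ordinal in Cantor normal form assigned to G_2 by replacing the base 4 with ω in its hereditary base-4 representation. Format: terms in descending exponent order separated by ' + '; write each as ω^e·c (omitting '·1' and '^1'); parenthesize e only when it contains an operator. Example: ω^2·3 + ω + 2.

9 —HB2→ 2^(2 + 1) + 1 —bump→ 3^(3 + 1) + 1 = 82 —(−1)→ 81
81 —HB3→ 3^(3 + 1) —bump→ 4^(4 + 1) = 1024 —(−1)→ 1023

ω^ω·3 + ω^3·3 + ω^2·3 + ω·3 + 3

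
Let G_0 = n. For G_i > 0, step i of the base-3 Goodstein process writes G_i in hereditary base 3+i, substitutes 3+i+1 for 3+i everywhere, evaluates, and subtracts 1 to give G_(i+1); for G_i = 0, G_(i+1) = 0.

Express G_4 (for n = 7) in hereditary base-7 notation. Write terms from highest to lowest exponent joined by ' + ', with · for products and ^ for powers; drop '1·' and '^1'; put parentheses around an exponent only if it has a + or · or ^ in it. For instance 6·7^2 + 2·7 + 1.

7 + 2

G_0=7  [base 3] 2·3 + 1  →[3↦4]→  2·4 + 1 = 9  −1 ⇒ G_1=8
G_1=8  [base 4] 2·4  →[4↦5]→  2·5 = 10  −1 ⇒ G_2=9
G_2=9  [base 5] 5 + 4  →[5↦6]→  6 + 4 = 10  −1 ⇒ G_3=9
G_3=9  [base 6] 6 + 3  →[6↦7]→  7 + 3 = 10  −1 ⇒ G_4=9
G_4=9  [base 7] 7 + 2  →[7↦8]→  8 + 2 = 10  −1 ⇒ G_5=9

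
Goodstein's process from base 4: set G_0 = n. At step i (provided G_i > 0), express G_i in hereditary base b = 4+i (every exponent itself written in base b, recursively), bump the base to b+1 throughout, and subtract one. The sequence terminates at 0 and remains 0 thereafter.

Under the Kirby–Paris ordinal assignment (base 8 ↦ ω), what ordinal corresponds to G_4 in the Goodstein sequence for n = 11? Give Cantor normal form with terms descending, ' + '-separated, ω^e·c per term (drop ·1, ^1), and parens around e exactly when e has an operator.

ω + 7

step 0: 11 = 2·4 + 3; sub 5 for 4: 2·5 + 3; = 13; G_1 = 13−1 = 12
step 1: 12 = 2·5 + 2; sub 6 for 5: 2·6 + 2; = 14; G_2 = 14−1 = 13
step 2: 13 = 2·6 + 1; sub 7 for 6: 2·7 + 1; = 15; G_3 = 15−1 = 14
step 3: 14 = 2·7; sub 8 for 7: 2·8; = 16; G_4 = 16−1 = 15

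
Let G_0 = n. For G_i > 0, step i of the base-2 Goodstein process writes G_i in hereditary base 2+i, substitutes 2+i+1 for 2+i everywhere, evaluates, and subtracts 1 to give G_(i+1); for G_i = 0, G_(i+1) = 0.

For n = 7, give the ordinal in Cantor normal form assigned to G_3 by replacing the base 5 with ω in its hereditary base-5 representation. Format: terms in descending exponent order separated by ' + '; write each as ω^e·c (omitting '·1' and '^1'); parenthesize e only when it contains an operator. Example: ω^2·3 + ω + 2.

ω^ω + 2

G_0 = 7. HB_2(7) = 2^2 + 2 + 1. Bump = 31. G_1 = 30.
G_1 = 30. HB_3(30) = 3^3 + 3. Bump = 260. G_2 = 259.
G_2 = 259. HB_4(259) = 4^4 + 3. Bump = 3128. G_3 = 3127.
G_3 = 3127. HB_5(3127) = 5^5 + 2. Bump = 46658. G_4 = 46657.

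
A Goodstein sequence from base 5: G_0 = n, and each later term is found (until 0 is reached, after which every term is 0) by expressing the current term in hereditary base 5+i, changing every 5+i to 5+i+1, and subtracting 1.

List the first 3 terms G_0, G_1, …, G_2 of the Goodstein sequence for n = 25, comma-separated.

25, 35, 39

25 —HB5→ 5^2 —bump→ 6^2 = 36 —(−1)→ 35
35 —HB6→ 5·6 + 5 —bump→ 5·7 + 5 = 40 —(−1)→ 39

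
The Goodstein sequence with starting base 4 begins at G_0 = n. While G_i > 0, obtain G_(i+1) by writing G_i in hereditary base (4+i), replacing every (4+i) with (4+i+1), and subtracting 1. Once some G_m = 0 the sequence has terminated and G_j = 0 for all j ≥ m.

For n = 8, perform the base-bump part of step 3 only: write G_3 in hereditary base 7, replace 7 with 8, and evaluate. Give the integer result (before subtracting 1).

(0) 8|_4 = 2·4 ↦ 2·5|_5 = 10 ⇒ 9
(1) 9|_5 = 5 + 4 ↦ 6 + 4|_6 = 10 ⇒ 9
(2) 9|_6 = 6 + 3 ↦ 7 + 3|_7 = 10 ⇒ 9
(3) 9|_7 = 7 + 2 ↦ 8 + 2|_8 = 10 ⇒ 9

10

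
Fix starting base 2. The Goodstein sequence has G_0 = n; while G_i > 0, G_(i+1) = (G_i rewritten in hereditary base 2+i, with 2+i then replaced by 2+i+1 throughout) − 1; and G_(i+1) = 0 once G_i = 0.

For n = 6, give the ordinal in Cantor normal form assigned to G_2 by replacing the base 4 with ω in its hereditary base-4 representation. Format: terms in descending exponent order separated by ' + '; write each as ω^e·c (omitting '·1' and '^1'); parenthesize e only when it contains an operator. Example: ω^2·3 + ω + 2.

base 2: 6 = 2^2 + 2; at 3: 3^3 + 3 = 30; next = 29
base 3: 29 = 3^3 + 2; at 4: 4^4 + 2 = 258; next = 257
base 4: 257 = 4^4 + 1; at 5: 5^5 + 1 = 3126; next = 3125

ω^ω + 1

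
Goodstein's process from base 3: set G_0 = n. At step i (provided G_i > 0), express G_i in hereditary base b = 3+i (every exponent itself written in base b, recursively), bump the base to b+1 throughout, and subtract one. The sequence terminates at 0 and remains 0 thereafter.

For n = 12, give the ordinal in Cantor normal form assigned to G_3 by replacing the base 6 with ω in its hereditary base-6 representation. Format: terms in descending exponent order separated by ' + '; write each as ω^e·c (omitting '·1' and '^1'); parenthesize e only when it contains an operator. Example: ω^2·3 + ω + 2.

ω^2 + 1

[0] 12 ≡ 3^2 + 3 (base 3). Lift 4: 20. −1: 19.
[1] 19 ≡ 4^2 + 3 (base 4). Lift 5: 28. −1: 27.
[2] 27 ≡ 5^2 + 2 (base 5). Lift 6: 38. −1: 37.
[3] 37 ≡ 6^2 + 1 (base 6). Lift 7: 50. −1: 49.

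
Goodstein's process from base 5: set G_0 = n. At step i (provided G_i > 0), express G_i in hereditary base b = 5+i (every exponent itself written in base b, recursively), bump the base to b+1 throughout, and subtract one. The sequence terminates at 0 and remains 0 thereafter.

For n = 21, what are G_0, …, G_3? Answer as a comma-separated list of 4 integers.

21, 24, 27, 29

i=0: 21 = 4·5 + 1 (b=5); 5→6: 4·6 + 1 = 25; 25−1 = 24
i=1: 24 = 4·6 (b=6); 6→7: 4·7 = 28; 28−1 = 27
i=2: 27 = 3·7 + 6 (b=7); 7→8: 3·8 + 6 = 30; 30−1 = 29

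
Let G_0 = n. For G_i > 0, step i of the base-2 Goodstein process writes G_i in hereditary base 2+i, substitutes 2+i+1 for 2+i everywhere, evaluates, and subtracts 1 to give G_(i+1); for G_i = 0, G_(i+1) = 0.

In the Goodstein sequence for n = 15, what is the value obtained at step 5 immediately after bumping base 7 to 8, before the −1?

base 2: 15 = 2^(2 + 1) + 2^2 + 2 + 1; at 3: 3^(3 + 1) + 3^3 + 3 + 1 = 112; next = 111
base 3: 111 = 3^(3 + 1) + 3^3 + 3; at 4: 4^(4 + 1) + 4^4 + 4 = 1284; next = 1283
base 4: 1283 = 4^(4 + 1) + 4^4 + 3; at 5: 5^(5 + 1) + 5^5 + 3 = 18753; next = 18752
base 5: 18752 = 5^(5 + 1) + 5^5 + 2; at 6: 6^(6 + 1) + 6^6 + 2 = 326594; next = 326593
base 6: 326593 = 6^(6 + 1) + 6^6 + 1; at 7: 7^(7 + 1) + 7^7 + 1 = 6588345; next = 6588344
base 7: 6588344 = 7^(7 + 1) + 7^7; at 8: 8^(8 + 1) + 8^8 = 150994944; next = 150994943

150994944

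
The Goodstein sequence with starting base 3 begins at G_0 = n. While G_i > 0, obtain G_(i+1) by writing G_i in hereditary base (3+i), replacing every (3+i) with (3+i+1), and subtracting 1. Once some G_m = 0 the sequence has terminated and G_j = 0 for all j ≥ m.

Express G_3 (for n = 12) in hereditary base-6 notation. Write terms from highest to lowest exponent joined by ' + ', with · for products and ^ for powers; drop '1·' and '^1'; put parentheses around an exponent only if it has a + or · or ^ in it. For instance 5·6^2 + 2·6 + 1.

6^2 + 1

G_0 = 12. HB_3(12) = 3^2 + 3. Bump = 20. G_1 = 19.
G_1 = 19. HB_4(19) = 4^2 + 3. Bump = 28. G_2 = 27.
G_2 = 27. HB_5(27) = 5^2 + 2. Bump = 38. G_3 = 37.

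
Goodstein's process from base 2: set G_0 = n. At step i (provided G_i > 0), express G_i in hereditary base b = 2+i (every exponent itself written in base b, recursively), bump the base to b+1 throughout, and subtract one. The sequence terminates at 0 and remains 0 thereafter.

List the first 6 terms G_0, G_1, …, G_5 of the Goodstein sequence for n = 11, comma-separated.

11, 84, 1027, 15627, 279937, 5764801

(0) 11|_2 = 2^(2 + 1) + 2 + 1 ↦ 3^(3 + 1) + 3 + 1|_3 = 85 ⇒ 84
(1) 84|_3 = 3^(3 + 1) + 3 ↦ 4^(4 + 1) + 4|_4 = 1028 ⇒ 1027
(2) 1027|_4 = 4^(4 + 1) + 3 ↦ 5^(5 + 1) + 3|_5 = 15628 ⇒ 15627
(3) 15627|_5 = 5^(5 + 1) + 2 ↦ 6^(6 + 1) + 2|_6 = 279938 ⇒ 279937
(4) 279937|_6 = 6^(6 + 1) + 1 ↦ 7^(7 + 1) + 1|_7 = 5764802 ⇒ 5764801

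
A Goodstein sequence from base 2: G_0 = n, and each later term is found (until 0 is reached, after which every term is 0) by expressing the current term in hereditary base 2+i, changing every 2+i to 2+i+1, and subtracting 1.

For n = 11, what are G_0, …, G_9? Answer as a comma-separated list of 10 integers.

11, 84, 1027, 15627, 279937, 5764801, 134217727, 2749609302, 70077777775, 1997331745490

11 —HB2→ 2^(2 + 1) + 2 + 1 —bump→ 3^(3 + 1) + 3 + 1 = 85 —(−1)→ 84
84 —HB3→ 3^(3 + 1) + 3 —bump→ 4^(4 + 1) + 4 = 1028 —(−1)→ 1027
1027 —HB4→ 4^(4 + 1) + 3 —bump→ 5^(5 + 1) + 3 = 15628 —(−1)→ 15627
15627 —HB5→ 5^(5 + 1) + 2 —bump→ 6^(6 + 1) + 2 = 279938 —(−1)→ 279937
279937 —HB6→ 6^(6 + 1) + 1 —bump→ 7^(7 + 1) + 1 = 5764802 —(−1)→ 5764801
5764801 —HB7→ 7^(7 + 1) —bump→ 8^(8 + 1) = 134217728 —(−1)→ 134217727
134217727 —HB8→ 7·8^8 + 7·8^7 + 7·8^6 + 7·8^5 + 7·8^4 + 7·8^3 + 7·8^2 + 7·8 + 7 —bump→ 7·9^9 + 7·9^7 + 7·9^6 + 7·9^5 + 7·9^4 + 7·9^3 + 7·9^2 + 7·9 + 7 = 2749609303 —(−1)→ 2749609302
2749609302 —HB9→ 7·9^9 + 7·9^7 + 7·9^6 + 7·9^5 + 7·9^4 + 7·9^3 + 7·9^2 + 7·9 + 6 —bump→ 7·10^10 + 7·10^7 + 7·10^6 + 7·10^5 + 7·10^4 + 7·10^3 + 7·10^2 + 7·10 + 6 = 70077777776 —(−1)→ 70077777775
70077777775 —HB10→ 7·10^10 + 7·10^7 + 7·10^6 + 7·10^5 + 7·10^4 + 7·10^3 + 7·10^2 + 7·10 + 5 —bump→ 7·11^11 + 7·11^7 + 7·11^6 + 7·11^5 + 7·11^4 + 7·11^3 + 7·11^2 + 7·11 + 5 = 1997331745491 —(−1)→ 1997331745490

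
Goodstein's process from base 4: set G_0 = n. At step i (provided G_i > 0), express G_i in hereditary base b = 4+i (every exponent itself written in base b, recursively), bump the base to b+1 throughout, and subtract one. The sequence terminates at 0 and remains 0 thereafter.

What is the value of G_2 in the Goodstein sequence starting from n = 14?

step 0: 14 = 3·4 + 2; sub 5 for 4: 3·5 + 2; = 17; G_1 = 17−1 = 16
step 1: 16 = 3·5 + 1; sub 6 for 5: 3·6 + 1; = 19; G_2 = 19−1 = 18
step 2: 18 = 3·6; sub 7 for 6: 3·7; = 21; G_3 = 21−1 = 20

18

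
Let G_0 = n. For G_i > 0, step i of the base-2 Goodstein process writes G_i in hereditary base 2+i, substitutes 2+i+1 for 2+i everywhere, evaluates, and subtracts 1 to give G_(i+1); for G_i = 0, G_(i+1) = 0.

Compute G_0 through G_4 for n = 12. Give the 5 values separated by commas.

base 2: 12 = 2^(2 + 1) + 2^2; at 3: 3^(3 + 1) + 3^3 = 108; next = 107
base 3: 107 = 3^(3 + 1) + 2·3^2 + 2·3 + 2; at 4: 4^(4 + 1) + 2·4^2 + 2·4 + 2 = 1066; next = 1065
base 4: 1065 = 4^(4 + 1) + 2·4^2 + 2·4 + 1; at 5: 5^(5 + 1) + 2·5^2 + 2·5 + 1 = 15686; next = 15685
base 5: 15685 = 5^(5 + 1) + 2·5^2 + 2·5; at 6: 6^(6 + 1) + 2·6^2 + 2·6 = 280020; next = 280019

12, 107, 1065, 15685, 280019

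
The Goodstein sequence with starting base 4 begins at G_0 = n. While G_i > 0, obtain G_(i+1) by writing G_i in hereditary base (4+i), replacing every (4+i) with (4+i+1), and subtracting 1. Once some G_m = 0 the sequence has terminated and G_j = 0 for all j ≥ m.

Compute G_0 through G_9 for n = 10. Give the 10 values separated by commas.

10, 11, 12, 13, 13, 13, 13, 13, 13, 13

(0) 10|_4 = 2·4 + 2 ↦ 2·5 + 2|_5 = 12 ⇒ 11
(1) 11|_5 = 2·5 + 1 ↦ 2·6 + 1|_6 = 13 ⇒ 12
(2) 12|_6 = 2·6 ↦ 2·7|_7 = 14 ⇒ 13
(3) 13|_7 = 7 + 6 ↦ 8 + 6|_8 = 14 ⇒ 13
(4) 13|_8 = 8 + 5 ↦ 9 + 5|_9 = 14 ⇒ 13
(5) 13|_9 = 9 + 4 ↦ 10 + 4|_10 = 14 ⇒ 13
(6) 13|_10 = 10 + 3 ↦ 11 + 3|_11 = 14 ⇒ 13
(7) 13|_11 = 11 + 2 ↦ 12 + 2|_12 = 14 ⇒ 13
(8) 13|_12 = 12 + 1 ↦ 13 + 1|_13 = 14 ⇒ 13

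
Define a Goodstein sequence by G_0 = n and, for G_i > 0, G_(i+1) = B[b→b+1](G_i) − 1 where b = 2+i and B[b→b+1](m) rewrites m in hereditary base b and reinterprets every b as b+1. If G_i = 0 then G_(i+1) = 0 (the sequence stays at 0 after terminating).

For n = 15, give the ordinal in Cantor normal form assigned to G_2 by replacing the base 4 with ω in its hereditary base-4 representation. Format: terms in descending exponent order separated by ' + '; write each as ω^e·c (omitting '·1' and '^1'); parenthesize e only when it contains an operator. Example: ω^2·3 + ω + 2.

ω^(ω + 1) + ω^ω + 3

G_0 = 15. HB_2(15) = 2^(2 + 1) + 2^2 + 2 + 1. Bump = 112. G_1 = 111.
G_1 = 111. HB_3(111) = 3^(3 + 1) + 3^3 + 3. Bump = 1284. G_2 = 1283.
G_2 = 1283. HB_4(1283) = 4^(4 + 1) + 4^4 + 3. Bump = 18753. G_3 = 18752.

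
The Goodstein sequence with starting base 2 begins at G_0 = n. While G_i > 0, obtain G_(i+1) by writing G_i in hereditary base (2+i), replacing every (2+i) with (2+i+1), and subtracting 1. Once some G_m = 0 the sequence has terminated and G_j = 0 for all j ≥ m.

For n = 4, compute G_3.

60

step 0: 4 = 2^2; sub 3 for 2: 3^3; = 27; G_1 = 27−1 = 26
step 1: 26 = 2·3^2 + 2·3 + 2; sub 4 for 3: 2·4^2 + 2·4 + 2; = 42; G_2 = 42−1 = 41
step 2: 41 = 2·4^2 + 2·4 + 1; sub 5 for 4: 2·5^2 + 2·5 + 1; = 61; G_3 = 61−1 = 60
step 3: 60 = 2·5^2 + 2·5; sub 6 for 5: 2·6^2 + 2·6; = 84; G_4 = 84−1 = 83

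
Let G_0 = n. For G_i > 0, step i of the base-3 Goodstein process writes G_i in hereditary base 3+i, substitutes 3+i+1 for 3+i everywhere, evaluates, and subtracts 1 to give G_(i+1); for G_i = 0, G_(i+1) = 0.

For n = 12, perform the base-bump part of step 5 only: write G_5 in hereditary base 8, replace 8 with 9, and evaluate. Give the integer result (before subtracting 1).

70

G_0=12  [base 3] 3^2 + 3  →[3↦4]→  4^2 + 4 = 20  −1 ⇒ G_1=19
G_1=19  [base 4] 4^2 + 3  →[4↦5]→  5^2 + 3 = 28  −1 ⇒ G_2=27
G_2=27  [base 5] 5^2 + 2  →[5↦6]→  6^2 + 2 = 38  −1 ⇒ G_3=37
G_3=37  [base 6] 6^2 + 1  →[6↦7]→  7^2 + 1 = 50  −1 ⇒ G_4=49
G_4=49  [base 7] 7^2  →[7↦8]→  8^2 = 64  −1 ⇒ G_5=63
G_5=63  [base 8] 7·8 + 7  →[8↦9]→  7·9 + 7 = 70  −1 ⇒ G_6=69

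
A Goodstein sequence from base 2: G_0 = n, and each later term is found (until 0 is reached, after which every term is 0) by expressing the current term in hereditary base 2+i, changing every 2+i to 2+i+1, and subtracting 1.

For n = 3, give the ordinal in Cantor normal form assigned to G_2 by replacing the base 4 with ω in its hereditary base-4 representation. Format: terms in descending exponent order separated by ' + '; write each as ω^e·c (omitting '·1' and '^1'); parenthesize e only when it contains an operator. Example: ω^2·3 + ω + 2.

3

G_0=3  [base 2] 2 + 1  →[2↦3]→  3 + 1 = 4  −1 ⇒ G_1=3
G_1=3  [base 3] 3  →[3↦4]→  4 = 4  −1 ⇒ G_2=3
G_2=3  [base 4] 3  →[4↦5]→  3 = 3  −1 ⇒ G_3=2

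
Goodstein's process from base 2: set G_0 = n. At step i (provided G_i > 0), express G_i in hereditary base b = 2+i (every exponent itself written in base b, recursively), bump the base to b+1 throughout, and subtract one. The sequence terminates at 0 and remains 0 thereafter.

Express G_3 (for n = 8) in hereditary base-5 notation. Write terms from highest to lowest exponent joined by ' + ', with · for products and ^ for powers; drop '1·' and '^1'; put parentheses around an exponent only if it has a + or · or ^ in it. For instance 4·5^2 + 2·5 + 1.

2·5^5 + 2·5^2 + 2·5

8 —HB2→ 2^(2 + 1) —bump→ 3^(3 + 1) = 81 —(−1)→ 80
80 —HB3→ 2·3^3 + 2·3^2 + 2·3 + 2 —bump→ 2·4^4 + 2·4^2 + 2·4 + 2 = 554 —(−1)→ 553
553 —HB4→ 2·4^4 + 2·4^2 + 2·4 + 1 —bump→ 2·5^5 + 2·5^2 + 2·5 + 1 = 6311 —(−1)→ 6310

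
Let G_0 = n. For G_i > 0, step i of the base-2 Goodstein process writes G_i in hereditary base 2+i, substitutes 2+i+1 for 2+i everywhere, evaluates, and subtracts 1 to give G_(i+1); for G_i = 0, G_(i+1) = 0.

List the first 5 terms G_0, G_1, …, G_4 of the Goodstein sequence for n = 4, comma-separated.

i=0: 4 = 2^2 (b=2); 2→3: 3^3 = 27; 27−1 = 26
i=1: 26 = 2·3^2 + 2·3 + 2 (b=3); 3→4: 2·4^2 + 2·4 + 2 = 42; 42−1 = 41
i=2: 41 = 2·4^2 + 2·4 + 1 (b=4); 4→5: 2·5^2 + 2·5 + 1 = 61; 61−1 = 60
i=3: 60 = 2·5^2 + 2·5 (b=5); 5→6: 2·6^2 + 2·6 = 84; 84−1 = 83

4, 26, 41, 60, 83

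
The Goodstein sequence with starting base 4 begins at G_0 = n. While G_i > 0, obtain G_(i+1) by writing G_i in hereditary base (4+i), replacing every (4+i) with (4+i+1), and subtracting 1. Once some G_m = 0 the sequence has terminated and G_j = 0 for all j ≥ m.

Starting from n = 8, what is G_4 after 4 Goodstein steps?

8 —HB4→ 2·4 —bump→ 2·5 = 10 —(−1)→ 9
9 —HB5→ 5 + 4 —bump→ 6 + 4 = 10 —(−1)→ 9
9 —HB6→ 6 + 3 —bump→ 7 + 3 = 10 —(−1)→ 9
9 —HB7→ 7 + 2 —bump→ 8 + 2 = 10 —(−1)→ 9
9 —HB8→ 8 + 1 —bump→ 9 + 1 = 10 —(−1)→ 9

9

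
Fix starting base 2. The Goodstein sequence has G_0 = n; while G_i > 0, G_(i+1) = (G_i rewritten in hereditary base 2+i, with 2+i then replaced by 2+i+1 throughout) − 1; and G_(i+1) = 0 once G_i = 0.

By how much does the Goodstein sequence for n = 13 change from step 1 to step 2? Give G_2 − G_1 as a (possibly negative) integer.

1171

base 2: 13 = 2^(2 + 1) + 2^2 + 1; at 3: 3^(3 + 1) + 3^3 + 1 = 109; next = 108
base 3: 108 = 3^(3 + 1) + 3^3; at 4: 4^(4 + 1) + 4^4 = 1280; next = 1279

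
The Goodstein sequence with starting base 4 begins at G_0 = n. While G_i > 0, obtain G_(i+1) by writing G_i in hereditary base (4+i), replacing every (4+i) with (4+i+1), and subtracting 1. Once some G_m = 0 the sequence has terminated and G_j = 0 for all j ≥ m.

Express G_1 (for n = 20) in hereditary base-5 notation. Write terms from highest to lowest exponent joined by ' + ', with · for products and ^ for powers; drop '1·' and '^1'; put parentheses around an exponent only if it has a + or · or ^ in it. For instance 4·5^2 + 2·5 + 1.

base 4: 20 = 4^2 + 4; at 5: 5^2 + 5 = 30; next = 29
base 5: 29 = 5^2 + 4; at 6: 6^2 + 4 = 40; next = 39

5^2 + 4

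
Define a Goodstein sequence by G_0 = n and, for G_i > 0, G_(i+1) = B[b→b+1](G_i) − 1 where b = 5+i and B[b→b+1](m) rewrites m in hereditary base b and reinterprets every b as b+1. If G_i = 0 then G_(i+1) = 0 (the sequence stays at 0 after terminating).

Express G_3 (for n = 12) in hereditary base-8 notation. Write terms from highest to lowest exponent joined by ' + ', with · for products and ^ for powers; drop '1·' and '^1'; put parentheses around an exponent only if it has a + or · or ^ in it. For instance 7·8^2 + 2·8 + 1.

[0] 12 ≡ 2·5 + 2 (base 5). Lift 6: 14. −1: 13.
[1] 13 ≡ 2·6 + 1 (base 6). Lift 7: 15. −1: 14.
[2] 14 ≡ 2·7 (base 7). Lift 8: 16. −1: 15.
[3] 15 ≡ 8 + 7 (base 8). Lift 9: 16. −1: 15.

8 + 7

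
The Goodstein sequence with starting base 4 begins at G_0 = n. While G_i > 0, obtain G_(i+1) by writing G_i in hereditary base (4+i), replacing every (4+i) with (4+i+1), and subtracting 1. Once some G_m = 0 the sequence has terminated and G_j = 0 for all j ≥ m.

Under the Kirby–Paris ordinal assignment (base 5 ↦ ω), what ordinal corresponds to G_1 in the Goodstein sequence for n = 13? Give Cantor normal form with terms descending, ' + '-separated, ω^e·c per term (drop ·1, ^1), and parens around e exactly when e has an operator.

ω·3

G_0 = 13. HB_4(13) = 3·4 + 1. Bump = 16. G_1 = 15.
G_1 = 15. HB_5(15) = 3·5. Bump = 18. G_2 = 17.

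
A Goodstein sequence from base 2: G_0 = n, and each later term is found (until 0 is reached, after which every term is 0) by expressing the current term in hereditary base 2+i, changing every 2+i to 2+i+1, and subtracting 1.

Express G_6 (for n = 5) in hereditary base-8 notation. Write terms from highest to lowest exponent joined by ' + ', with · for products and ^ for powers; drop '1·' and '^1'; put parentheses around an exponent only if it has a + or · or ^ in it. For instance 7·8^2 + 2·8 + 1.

step 0: 5 = 2^2 + 1; sub 3 for 2: 3^3 + 1; = 28; G_1 = 28−1 = 27
step 1: 27 = 3^3; sub 4 for 3: 4^4; = 256; G_2 = 256−1 = 255
step 2: 255 = 3·4^3 + 3·4^2 + 3·4 + 3; sub 5 for 4: 3·5^3 + 3·5^2 + 3·5 + 3; = 468; G_3 = 468−1 = 467
step 3: 467 = 3·5^3 + 3·5^2 + 3·5 + 2; sub 6 for 5: 3·6^3 + 3·6^2 + 3·6 + 2; = 776; G_4 = 776−1 = 775
step 4: 775 = 3·6^3 + 3·6^2 + 3·6 + 1; sub 7 for 6: 3·7^3 + 3·7^2 + 3·7 + 1; = 1198; G_5 = 1198−1 = 1197
step 5: 1197 = 3·7^3 + 3·7^2 + 3·7; sub 8 for 7: 3·8^3 + 3·8^2 + 3·8; = 1752; G_6 = 1752−1 = 1751

3·8^3 + 3·8^2 + 2·8 + 7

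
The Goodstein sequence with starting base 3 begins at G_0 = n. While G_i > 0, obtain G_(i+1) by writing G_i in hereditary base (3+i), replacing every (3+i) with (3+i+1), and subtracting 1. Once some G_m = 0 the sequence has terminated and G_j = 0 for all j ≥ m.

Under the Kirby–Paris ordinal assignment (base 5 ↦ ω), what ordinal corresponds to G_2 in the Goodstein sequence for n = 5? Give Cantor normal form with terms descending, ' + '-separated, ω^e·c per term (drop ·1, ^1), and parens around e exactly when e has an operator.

i=0: 5 = 3 + 2 (b=3); 3→4: 4 + 2 = 6; 6−1 = 5
i=1: 5 = 4 + 1 (b=4); 4→5: 5 + 1 = 6; 6−1 = 5
i=2: 5 = 5 (b=5); 5→6: 6 = 6; 6−1 = 5

ω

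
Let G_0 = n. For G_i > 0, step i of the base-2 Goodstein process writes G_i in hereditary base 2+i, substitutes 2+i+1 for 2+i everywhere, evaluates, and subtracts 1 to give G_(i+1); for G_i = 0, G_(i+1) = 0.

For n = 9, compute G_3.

9842

G_0=9  [base 2] 2^(2 + 1) + 1  →[2↦3]→  3^(3 + 1) + 1 = 82  −1 ⇒ G_1=81
G_1=81  [base 3] 3^(3 + 1)  →[3↦4]→  4^(4 + 1) = 1024  −1 ⇒ G_2=1023
G_2=1023  [base 4] 3·4^4 + 3·4^3 + 3·4^2 + 3·4 + 3  →[4↦5]→  3·5^5 + 3·5^3 + 3·5^2 + 3·5 + 3 = 9843  −1 ⇒ G_3=9842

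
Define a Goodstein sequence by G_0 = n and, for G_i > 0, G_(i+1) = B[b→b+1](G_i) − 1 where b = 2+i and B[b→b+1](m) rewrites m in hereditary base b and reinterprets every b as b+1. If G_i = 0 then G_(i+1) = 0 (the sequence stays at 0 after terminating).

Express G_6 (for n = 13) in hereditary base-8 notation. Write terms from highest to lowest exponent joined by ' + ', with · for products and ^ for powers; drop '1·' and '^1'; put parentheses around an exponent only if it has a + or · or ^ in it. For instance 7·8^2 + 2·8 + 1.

8^(8 + 1) + 3·8^3 + 3·8^2 + 2·8 + 7

i=0: 13 = 2^(2 + 1) + 2^2 + 1 (b=2); 2→3: 3^(3 + 1) + 3^3 + 1 = 109; 109−1 = 108
i=1: 108 = 3^(3 + 1) + 3^3 (b=3); 3→4: 4^(4 + 1) + 4^4 = 1280; 1280−1 = 1279
i=2: 1279 = 4^(4 + 1) + 3·4^3 + 3·4^2 + 3·4 + 3 (b=4); 4→5: 5^(5 + 1) + 3·5^3 + 3·5^2 + 3·5 + 3 = 16093; 16093−1 = 16092
i=3: 16092 = 5^(5 + 1) + 3·5^3 + 3·5^2 + 3·5 + 2 (b=5); 5→6: 6^(6 + 1) + 3·6^3 + 3·6^2 + 3·6 + 2 = 280712; 280712−1 = 280711
i=4: 280711 = 6^(6 + 1) + 3·6^3 + 3·6^2 + 3·6 + 1 (b=6); 6→7: 7^(7 + 1) + 3·7^3 + 3·7^2 + 3·7 + 1 = 5765999; 5765999−1 = 5765998
i=5: 5765998 = 7^(7 + 1) + 3·7^3 + 3·7^2 + 3·7 (b=7); 7→8: 8^(8 + 1) + 3·8^3 + 3·8^2 + 3·8 = 134219480; 134219480−1 = 134219479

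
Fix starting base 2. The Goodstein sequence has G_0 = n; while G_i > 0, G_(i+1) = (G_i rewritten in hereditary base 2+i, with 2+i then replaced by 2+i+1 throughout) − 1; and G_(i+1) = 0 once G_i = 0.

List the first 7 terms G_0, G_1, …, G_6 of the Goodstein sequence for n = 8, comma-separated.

8, 80, 553, 6310, 93395, 1647195, 33554571

[0] 8 ≡ 2^(2 + 1) (base 2). Lift 3: 81. −1: 80.
[1] 80 ≡ 2·3^3 + 2·3^2 + 2·3 + 2 (base 3). Lift 4: 554. −1: 553.
[2] 553 ≡ 2·4^4 + 2·4^2 + 2·4 + 1 (base 4). Lift 5: 6311. −1: 6310.
[3] 6310 ≡ 2·5^5 + 2·5^2 + 2·5 (base 5). Lift 6: 93396. −1: 93395.
[4] 93395 ≡ 2·6^6 + 2·6^2 + 6 + 5 (base 6). Lift 7: 1647196. −1: 1647195.
[5] 1647195 ≡ 2·7^7 + 2·7^2 + 7 + 4 (base 7). Lift 8: 33554572. −1: 33554571.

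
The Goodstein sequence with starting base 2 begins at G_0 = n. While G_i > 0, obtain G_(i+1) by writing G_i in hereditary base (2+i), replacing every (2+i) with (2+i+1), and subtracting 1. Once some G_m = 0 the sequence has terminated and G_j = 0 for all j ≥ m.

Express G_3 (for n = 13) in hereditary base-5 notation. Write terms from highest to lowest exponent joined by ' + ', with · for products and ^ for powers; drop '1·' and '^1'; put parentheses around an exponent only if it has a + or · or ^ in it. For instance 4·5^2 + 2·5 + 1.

i=0: 13 = 2^(2 + 1) + 2^2 + 1 (b=2); 2→3: 3^(3 + 1) + 3^3 + 1 = 109; 109−1 = 108
i=1: 108 = 3^(3 + 1) + 3^3 (b=3); 3→4: 4^(4 + 1) + 4^4 = 1280; 1280−1 = 1279
i=2: 1279 = 4^(4 + 1) + 3·4^3 + 3·4^2 + 3·4 + 3 (b=4); 4→5: 5^(5 + 1) + 3·5^3 + 3·5^2 + 3·5 + 3 = 16093; 16093−1 = 16092
i=3: 16092 = 5^(5 + 1) + 3·5^3 + 3·5^2 + 3·5 + 2 (b=5); 5→6: 6^(6 + 1) + 3·6^3 + 3·6^2 + 3·6 + 2 = 280712; 280712−1 = 280711

5^(5 + 1) + 3·5^3 + 3·5^2 + 3·5 + 2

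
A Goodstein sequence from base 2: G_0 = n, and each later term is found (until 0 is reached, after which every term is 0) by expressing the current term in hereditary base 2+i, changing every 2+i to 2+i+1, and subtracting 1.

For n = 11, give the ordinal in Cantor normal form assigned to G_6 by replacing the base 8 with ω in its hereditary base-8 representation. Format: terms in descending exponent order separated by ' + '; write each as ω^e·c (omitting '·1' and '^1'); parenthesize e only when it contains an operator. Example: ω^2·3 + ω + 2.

ω^ω·7 + ω^7·7 + ω^6·7 + ω^5·7 + ω^4·7 + ω^3·7 + ω^2·7 + ω·7 + 7

base 2: 11 = 2^(2 + 1) + 2 + 1; at 3: 3^(3 + 1) + 3 + 1 = 85; next = 84
base 3: 84 = 3^(3 + 1) + 3; at 4: 4^(4 + 1) + 4 = 1028; next = 1027
base 4: 1027 = 4^(4 + 1) + 3; at 5: 5^(5 + 1) + 3 = 15628; next = 15627
base 5: 15627 = 5^(5 + 1) + 2; at 6: 6^(6 + 1) + 2 = 279938; next = 279937
base 6: 279937 = 6^(6 + 1) + 1; at 7: 7^(7 + 1) + 1 = 5764802; next = 5764801
base 7: 5764801 = 7^(7 + 1); at 8: 8^(8 + 1) = 134217728; next = 134217727
base 8: 134217727 = 7·8^8 + 7·8^7 + 7·8^6 + 7·8^5 + 7·8^4 + 7·8^3 + 7·8^2 + 7·8 + 7; at 9: 7·9^9 + 7·9^7 + 7·9^6 + 7·9^5 + 7·9^4 + 7·9^3 + 7·9^2 + 7·9 + 7 = 2749609303; next = 2749609302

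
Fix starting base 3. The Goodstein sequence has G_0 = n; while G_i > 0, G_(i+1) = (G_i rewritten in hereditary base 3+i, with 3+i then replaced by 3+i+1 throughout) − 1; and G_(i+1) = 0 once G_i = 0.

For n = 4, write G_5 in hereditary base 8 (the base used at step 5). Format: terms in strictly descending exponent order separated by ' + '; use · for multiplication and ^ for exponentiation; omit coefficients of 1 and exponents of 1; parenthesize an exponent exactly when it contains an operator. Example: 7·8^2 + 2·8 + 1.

1

[0] 4 ≡ 3 + 1 (base 3). Lift 4: 5. −1: 4.
[1] 4 ≡ 4 (base 4). Lift 5: 5. −1: 4.
[2] 4 ≡ 4 (base 5). Lift 6: 4. −1: 3.
[3] 3 ≡ 3 (base 6). Lift 7: 3. −1: 2.
[4] 2 ≡ 2 (base 7). Lift 8: 2. −1: 1.
[5] 1 ≡ 1 (base 8). Lift 9: 1. −1: 0.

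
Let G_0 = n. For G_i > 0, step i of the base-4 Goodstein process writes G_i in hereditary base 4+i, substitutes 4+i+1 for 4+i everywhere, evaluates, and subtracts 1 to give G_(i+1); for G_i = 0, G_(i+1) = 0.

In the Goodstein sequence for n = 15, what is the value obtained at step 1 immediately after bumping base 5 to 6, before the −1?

step 0: 15 = 3·4 + 3; sub 5 for 4: 3·5 + 3; = 18; G_1 = 18−1 = 17
step 1: 17 = 3·5 + 2; sub 6 for 5: 3·6 + 2; = 20; G_2 = 20−1 = 19

20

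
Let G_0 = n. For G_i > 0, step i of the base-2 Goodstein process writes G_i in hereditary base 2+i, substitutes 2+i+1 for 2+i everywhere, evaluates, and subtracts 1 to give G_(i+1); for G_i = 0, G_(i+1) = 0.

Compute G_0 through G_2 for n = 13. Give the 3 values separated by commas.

[0] 13 ≡ 2^(2 + 1) + 2^2 + 1 (base 2). Lift 3: 109. −1: 108.
[1] 108 ≡ 3^(3 + 1) + 3^3 (base 3). Lift 4: 1280. −1: 1279.

13, 108, 1279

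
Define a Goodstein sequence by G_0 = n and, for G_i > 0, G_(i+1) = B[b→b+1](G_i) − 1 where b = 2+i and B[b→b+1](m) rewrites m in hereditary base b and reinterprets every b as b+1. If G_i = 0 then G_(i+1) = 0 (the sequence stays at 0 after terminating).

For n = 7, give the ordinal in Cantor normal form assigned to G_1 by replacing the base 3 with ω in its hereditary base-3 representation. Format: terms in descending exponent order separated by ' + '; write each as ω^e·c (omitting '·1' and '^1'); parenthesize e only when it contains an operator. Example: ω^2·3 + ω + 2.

ω^ω + ω

G_0 = 7. HB_2(7) = 2^2 + 2 + 1. Bump = 31. G_1 = 30.
G_1 = 30. HB_3(30) = 3^3 + 3. Bump = 260. G_2 = 259.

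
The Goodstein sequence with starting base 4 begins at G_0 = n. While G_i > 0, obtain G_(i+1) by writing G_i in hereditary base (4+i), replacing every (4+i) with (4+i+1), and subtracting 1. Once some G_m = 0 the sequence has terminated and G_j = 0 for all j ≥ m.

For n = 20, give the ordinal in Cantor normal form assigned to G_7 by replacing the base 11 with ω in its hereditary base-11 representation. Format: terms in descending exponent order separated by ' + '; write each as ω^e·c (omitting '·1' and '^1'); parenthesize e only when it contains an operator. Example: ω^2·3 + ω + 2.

ω·9 + 8

G_0=20  [base 4] 4^2 + 4  →[4↦5]→  5^2 + 5 = 30  −1 ⇒ G_1=29
G_1=29  [base 5] 5^2 + 4  →[5↦6]→  6^2 + 4 = 40  −1 ⇒ G_2=39
G_2=39  [base 6] 6^2 + 3  →[6↦7]→  7^2 + 3 = 52  −1 ⇒ G_3=51
G_3=51  [base 7] 7^2 + 2  →[7↦8]→  8^2 + 2 = 66  −1 ⇒ G_4=65
G_4=65  [base 8] 8^2 + 1  →[8↦9]→  9^2 + 1 = 82  −1 ⇒ G_5=81
G_5=81  [base 9] 9^2  →[9↦10]→  10^2 = 100  −1 ⇒ G_6=99
G_6=99  [base 10] 9·10 + 9  →[10↦11]→  9·11 + 9 = 108  −1 ⇒ G_7=107
G_7=107  [base 11] 9·11 + 8  →[11↦12]→  9·12 + 8 = 116  −1 ⇒ G_8=115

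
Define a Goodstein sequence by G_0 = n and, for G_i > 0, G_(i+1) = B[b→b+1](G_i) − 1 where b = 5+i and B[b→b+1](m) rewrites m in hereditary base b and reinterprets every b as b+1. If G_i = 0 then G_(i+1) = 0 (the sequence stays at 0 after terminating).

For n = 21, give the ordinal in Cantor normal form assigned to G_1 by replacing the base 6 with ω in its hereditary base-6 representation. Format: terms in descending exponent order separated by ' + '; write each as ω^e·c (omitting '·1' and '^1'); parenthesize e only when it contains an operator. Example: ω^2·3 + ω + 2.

base 5: 21 = 4·5 + 1; at 6: 4·6 + 1 = 25; next = 24
base 6: 24 = 4·6; at 7: 4·7 = 28; next = 27

ω·4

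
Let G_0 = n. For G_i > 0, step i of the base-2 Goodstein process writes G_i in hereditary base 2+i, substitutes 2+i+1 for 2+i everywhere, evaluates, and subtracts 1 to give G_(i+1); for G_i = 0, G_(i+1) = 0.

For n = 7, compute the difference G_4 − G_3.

G_0=7  [base 2] 2^2 + 2 + 1  →[2↦3]→  3^3 + 3 + 1 = 31  −1 ⇒ G_1=30
G_1=30  [base 3] 3^3 + 3  →[3↦4]→  4^4 + 4 = 260  −1 ⇒ G_2=259
G_2=259  [base 4] 4^4 + 3  →[4↦5]→  5^5 + 3 = 3128  −1 ⇒ G_3=3127
G_3=3127  [base 5] 5^5 + 2  →[5↦6]→  6^6 + 2 = 46658  −1 ⇒ G_4=46657

43530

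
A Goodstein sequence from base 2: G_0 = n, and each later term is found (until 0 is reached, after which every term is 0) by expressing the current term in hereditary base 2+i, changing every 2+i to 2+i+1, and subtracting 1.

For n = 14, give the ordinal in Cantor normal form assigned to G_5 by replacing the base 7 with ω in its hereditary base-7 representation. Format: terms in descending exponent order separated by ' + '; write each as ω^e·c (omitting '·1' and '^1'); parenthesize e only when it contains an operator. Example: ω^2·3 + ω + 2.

ω^(ω + 1) + ω^5·5 + ω^4·5 + ω^3·5 + ω^2·5 + ω·5 + 4

i=0: 14 = 2^(2 + 1) + 2^2 + 2 (b=2); 2→3: 3^(3 + 1) + 3^3 + 3 = 111; 111−1 = 110
i=1: 110 = 3^(3 + 1) + 3^3 + 2 (b=3); 3→4: 4^(4 + 1) + 4^4 + 2 = 1282; 1282−1 = 1281
i=2: 1281 = 4^(4 + 1) + 4^4 + 1 (b=4); 4→5: 5^(5 + 1) + 5^5 + 1 = 18751; 18751−1 = 18750
i=3: 18750 = 5^(5 + 1) + 5^5 (b=5); 5→6: 6^(6 + 1) + 6^6 = 326592; 326592−1 = 326591
i=4: 326591 = 6^(6 + 1) + 5·6^5 + 5·6^4 + 5·6^3 + 5·6^2 + 5·6 + 5 (b=6); 6→7: 7^(7 + 1) + 5·7^5 + 5·7^4 + 5·7^3 + 5·7^2 + 5·7 + 5 = 5862841; 5862841−1 = 5862840
i=5: 5862840 = 7^(7 + 1) + 5·7^5 + 5·7^4 + 5·7^3 + 5·7^2 + 5·7 + 4 (b=7); 7→8: 8^(8 + 1) + 5·8^5 + 5·8^4 + 5·8^3 + 5·8^2 + 5·8 + 4 = 134404972; 134404972−1 = 134404971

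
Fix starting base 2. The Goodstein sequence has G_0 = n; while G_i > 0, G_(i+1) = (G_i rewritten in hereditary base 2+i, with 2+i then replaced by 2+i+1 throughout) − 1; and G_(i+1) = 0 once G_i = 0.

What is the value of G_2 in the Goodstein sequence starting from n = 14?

1281

[0] 14 ≡ 2^(2 + 1) + 2^2 + 2 (base 2). Lift 3: 111. −1: 110.
[1] 110 ≡ 3^(3 + 1) + 3^3 + 2 (base 3). Lift 4: 1282. −1: 1281.
[2] 1281 ≡ 4^(4 + 1) + 4^4 + 1 (base 4). Lift 5: 18751. −1: 18750.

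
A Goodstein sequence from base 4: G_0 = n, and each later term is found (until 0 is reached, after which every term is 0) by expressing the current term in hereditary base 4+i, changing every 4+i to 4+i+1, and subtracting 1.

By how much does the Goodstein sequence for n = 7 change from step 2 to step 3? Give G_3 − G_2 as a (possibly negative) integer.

G_0=7  [base 4] 4 + 3  →[4↦5]→  5 + 3 = 8  −1 ⇒ G_1=7
G_1=7  [base 5] 5 + 2  →[5↦6]→  6 + 2 = 8  −1 ⇒ G_2=7
G_2=7  [base 6] 6 + 1  →[6↦7]→  7 + 1 = 8  −1 ⇒ G_3=7

0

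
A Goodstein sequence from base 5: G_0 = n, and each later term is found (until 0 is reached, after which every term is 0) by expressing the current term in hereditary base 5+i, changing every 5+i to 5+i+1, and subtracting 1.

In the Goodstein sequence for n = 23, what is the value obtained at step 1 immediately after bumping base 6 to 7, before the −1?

30

23 —HB5→ 4·5 + 3 —bump→ 4·6 + 3 = 27 —(−1)→ 26
26 —HB6→ 4·6 + 2 —bump→ 4·7 + 2 = 30 —(−1)→ 29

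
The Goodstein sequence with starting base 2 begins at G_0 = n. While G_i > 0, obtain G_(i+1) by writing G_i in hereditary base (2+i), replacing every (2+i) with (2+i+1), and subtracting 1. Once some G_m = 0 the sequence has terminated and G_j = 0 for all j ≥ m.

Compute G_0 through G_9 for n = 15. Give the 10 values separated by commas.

G_0 = 15. HB_2(15) = 2^(2 + 1) + 2^2 + 2 + 1. Bump = 112. G_1 = 111.
G_1 = 111. HB_3(111) = 3^(3 + 1) + 3^3 + 3. Bump = 1284. G_2 = 1283.
G_2 = 1283. HB_4(1283) = 4^(4 + 1) + 4^4 + 3. Bump = 18753. G_3 = 18752.
G_3 = 18752. HB_5(18752) = 5^(5 + 1) + 5^5 + 2. Bump = 326594. G_4 = 326593.
G_4 = 326593. HB_6(326593) = 6^(6 + 1) + 6^6 + 1. Bump = 6588345. G_5 = 6588344.
G_5 = 6588344. HB_7(6588344) = 7^(7 + 1) + 7^7. Bump = 150994944. G_6 = 150994943.
G_6 = 150994943. HB_8(150994943) = 8^(8 + 1) + 7·8^7 + 7·8^6 + 7·8^5 + 7·8^4 + 7·8^3 + 7·8^2 + 7·8 + 7. Bump = 3524450281. G_7 = 3524450280.
G_7 = 3524450280. HB_9(3524450280) = 9^(9 + 1) + 7·9^7 + 7·9^6 + 7·9^5 + 7·9^4 + 7·9^3 + 7·9^2 + 7·9 + 6. Bump = 100077777776. G_8 = 100077777775.
G_8 = 100077777775. HB_10(100077777775) = 10^(10 + 1) + 7·10^7 + 7·10^6 + 7·10^5 + 7·10^4 + 7·10^3 + 7·10^2 + 7·10 + 5. Bump = 3138578427935. G_9 = 3138578427934.

15, 111, 1283, 18752, 326593, 6588344, 150994943, 3524450280, 100077777775, 3138578427934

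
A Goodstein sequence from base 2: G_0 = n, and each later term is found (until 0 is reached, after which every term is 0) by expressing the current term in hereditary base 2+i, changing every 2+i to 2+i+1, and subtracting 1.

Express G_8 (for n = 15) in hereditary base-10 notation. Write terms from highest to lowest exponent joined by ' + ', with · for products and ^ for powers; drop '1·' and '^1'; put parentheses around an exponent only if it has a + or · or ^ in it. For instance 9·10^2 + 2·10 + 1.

10^(10 + 1) + 7·10^7 + 7·10^6 + 7·10^5 + 7·10^4 + 7·10^3 + 7·10^2 + 7·10 + 5

G_0=15  [base 2] 2^(2 + 1) + 2^2 + 2 + 1  →[2↦3]→  3^(3 + 1) + 3^3 + 3 + 1 = 112  −1 ⇒ G_1=111
G_1=111  [base 3] 3^(3 + 1) + 3^3 + 3  →[3↦4]→  4^(4 + 1) + 4^4 + 4 = 1284  −1 ⇒ G_2=1283
G_2=1283  [base 4] 4^(4 + 1) + 4^4 + 3  →[4↦5]→  5^(5 + 1) + 5^5 + 3 = 18753  −1 ⇒ G_3=18752
G_3=18752  [base 5] 5^(5 + 1) + 5^5 + 2  →[5↦6]→  6^(6 + 1) + 6^6 + 2 = 326594  −1 ⇒ G_4=326593
G_4=326593  [base 6] 6^(6 + 1) + 6^6 + 1  →[6↦7]→  7^(7 + 1) + 7^7 + 1 = 6588345  −1 ⇒ G_5=6588344
G_5=6588344  [base 7] 7^(7 + 1) + 7^7  →[7↦8]→  8^(8 + 1) + 8^8 = 150994944  −1 ⇒ G_6=150994943
G_6=150994943  [base 8] 8^(8 + 1) + 7·8^7 + 7·8^6 + 7·8^5 + 7·8^4 + 7·8^3 + 7·8^2 + 7·8 + 7  →[8↦9]→  9^(9 + 1) + 7·9^7 + 7·9^6 + 7·9^5 + 7·9^4 + 7·9^3 + 7·9^2 + 7·9 + 7 = 3524450281  −1 ⇒ G_7=3524450280
G_7=3524450280  [base 9] 9^(9 + 1) + 7·9^7 + 7·9^6 + 7·9^5 + 7·9^4 + 7·9^3 + 7·9^2 + 7·9 + 6  →[9↦10]→  10^(10 + 1) + 7·10^7 + 7·10^6 + 7·10^5 + 7·10^4 + 7·10^3 + 7·10^2 + 7·10 + 6 = 100077777776  −1 ⇒ G_8=100077777775
G_8=100077777775  [base 10] 10^(10 + 1) + 7·10^7 + 7·10^6 + 7·10^5 + 7·10^4 + 7·10^3 + 7·10^2 + 7·10 + 5  →[10↦11]→  11^(11 + 1) + 7·11^7 + 7·11^6 + 7·11^5 + 7·11^4 + 7·11^3 + 7·11^2 + 7·11 + 5 = 3138578427935  −1 ⇒ G_9=3138578427934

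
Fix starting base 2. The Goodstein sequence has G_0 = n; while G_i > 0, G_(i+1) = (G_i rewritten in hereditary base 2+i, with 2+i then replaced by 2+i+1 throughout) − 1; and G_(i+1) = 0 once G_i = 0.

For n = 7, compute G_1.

step 0: 7 = 2^2 + 2 + 1; sub 3 for 2: 3^3 + 3 + 1; = 31; G_1 = 31−1 = 30
step 1: 30 = 3^3 + 3; sub 4 for 3: 4^4 + 4; = 260; G_2 = 260−1 = 259

30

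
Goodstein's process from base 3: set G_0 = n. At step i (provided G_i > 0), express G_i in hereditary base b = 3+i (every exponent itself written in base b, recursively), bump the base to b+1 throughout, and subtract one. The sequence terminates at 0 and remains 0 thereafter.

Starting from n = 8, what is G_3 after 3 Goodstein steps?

G_0=8  [base 3] 2·3 + 2  →[3↦4]→  2·4 + 2 = 10  −1 ⇒ G_1=9
G_1=9  [base 4] 2·4 + 1  →[4↦5]→  2·5 + 1 = 11  −1 ⇒ G_2=10
G_2=10  [base 5] 2·5  →[5↦6]→  2·6 = 12  −1 ⇒ G_3=11

11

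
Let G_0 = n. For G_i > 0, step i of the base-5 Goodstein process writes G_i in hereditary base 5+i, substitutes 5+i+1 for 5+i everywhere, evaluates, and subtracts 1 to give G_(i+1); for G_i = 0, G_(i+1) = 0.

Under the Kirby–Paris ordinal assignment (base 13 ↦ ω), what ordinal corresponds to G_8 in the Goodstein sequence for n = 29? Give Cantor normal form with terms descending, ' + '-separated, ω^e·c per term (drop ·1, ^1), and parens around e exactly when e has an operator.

ω·9 + 6

G_0=29  [base 5] 5^2 + 4  →[5↦6]→  6^2 + 4 = 40  −1 ⇒ G_1=39
G_1=39  [base 6] 6^2 + 3  →[6↦7]→  7^2 + 3 = 52  −1 ⇒ G_2=51
G_2=51  [base 7] 7^2 + 2  →[7↦8]→  8^2 + 2 = 66  −1 ⇒ G_3=65
G_3=65  [base 8] 8^2 + 1  →[8↦9]→  9^2 + 1 = 82  −1 ⇒ G_4=81
G_4=81  [base 9] 9^2  →[9↦10]→  10^2 = 100  −1 ⇒ G_5=99
G_5=99  [base 10] 9·10 + 9  →[10↦11]→  9·11 + 9 = 108  −1 ⇒ G_6=107
G_6=107  [base 11] 9·11 + 8  →[11↦12]→  9·12 + 8 = 116  −1 ⇒ G_7=115
G_7=115  [base 12] 9·12 + 7  →[12↦13]→  9·13 + 7 = 124  −1 ⇒ G_8=123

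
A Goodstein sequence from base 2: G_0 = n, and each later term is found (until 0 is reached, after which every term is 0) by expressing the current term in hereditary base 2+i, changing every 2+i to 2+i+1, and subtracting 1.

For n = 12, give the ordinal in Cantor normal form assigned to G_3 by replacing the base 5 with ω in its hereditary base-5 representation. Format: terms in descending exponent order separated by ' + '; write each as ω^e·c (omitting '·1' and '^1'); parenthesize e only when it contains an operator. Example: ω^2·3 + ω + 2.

base 2: 12 = 2^(2 + 1) + 2^2; at 3: 3^(3 + 1) + 3^3 = 108; next = 107
base 3: 107 = 3^(3 + 1) + 2·3^2 + 2·3 + 2; at 4: 4^(4 + 1) + 2·4^2 + 2·4 + 2 = 1066; next = 1065
base 4: 1065 = 4^(4 + 1) + 2·4^2 + 2·4 + 1; at 5: 5^(5 + 1) + 2·5^2 + 2·5 + 1 = 15686; next = 15685

ω^(ω + 1) + ω^2·2 + ω·2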